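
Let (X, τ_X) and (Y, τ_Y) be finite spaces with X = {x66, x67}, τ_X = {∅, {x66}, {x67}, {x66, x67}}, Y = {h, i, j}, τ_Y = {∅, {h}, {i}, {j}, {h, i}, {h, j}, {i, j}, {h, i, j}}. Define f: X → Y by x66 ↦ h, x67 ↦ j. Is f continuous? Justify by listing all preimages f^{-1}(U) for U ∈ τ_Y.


f IS continuous.

Compute f^{-1}(U) for each U ∈ τ_Y:
  U = ∅: f^{-1}(U) = ∅ ∈ τ_X ✓.
  U = {h}: f^{-1}(U) = {x66} ∈ τ_X ✓.
  U = {i}: f^{-1}(U) = ∅ ∈ τ_X ✓.
  U = {j}: f^{-1}(U) = {x67} ∈ τ_X ✓.
  U = {h, i}: f^{-1}(U) = {x66} ∈ τ_X ✓.
  U = {h, j}: f^{-1}(U) = {x66, x67} ∈ τ_X ✓.
  U = {i, j}: f^{-1}(U) = {x67} ∈ τ_X ✓.
  U = {h, i, j}: f^{-1}(U) = {x66, x67} ∈ τ_X ✓.
Every preimage lies in τ_X, so f IS continuous.


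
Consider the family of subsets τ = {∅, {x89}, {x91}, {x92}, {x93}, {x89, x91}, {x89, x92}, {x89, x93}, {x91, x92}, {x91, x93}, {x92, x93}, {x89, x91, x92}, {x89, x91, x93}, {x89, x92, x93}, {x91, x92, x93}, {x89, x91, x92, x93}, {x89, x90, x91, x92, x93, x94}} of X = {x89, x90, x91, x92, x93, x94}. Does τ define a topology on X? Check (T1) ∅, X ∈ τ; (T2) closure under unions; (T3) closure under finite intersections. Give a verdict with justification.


τ IS a topology on X.

Axiom (T1): ∅ ∈ τ? Yes; X ∈ τ? Yes.
Axiom (T2/T3): check pairwise unions and intersections of members of τ.
All pairwise intersections and unions checked — each lies in τ. Therefore τ satisfies (T1), (T2), (T3): it IS a topology on X.


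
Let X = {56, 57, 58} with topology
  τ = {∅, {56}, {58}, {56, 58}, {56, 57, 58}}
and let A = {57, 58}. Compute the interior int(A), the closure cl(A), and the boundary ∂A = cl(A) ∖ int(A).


int(A) = {58}, cl(A) = {57, 58}, ∂A = {57}.

Closed sets in (X, τ) are complements of opens:
  closed(X, τ) = {∅, {57}, {56, 57}, {57, 58}, {56, 57, 58}}.
int(A) = ⋃ {U ∈ τ : U ⊆ A}. Opens contained in A: ∅, {58}.
Taking the union of these: int(A) = {58}.
cl(A) = ⋂ {C closed : A ⊆ C}. Closed sets containing A: {57, 58}, {56, 57, 58}.
Intersecting these: cl(A) = {57, 58}.
∂A = cl(A) ∖ int(A) = {57, 58} ∖ {58} = {57}.


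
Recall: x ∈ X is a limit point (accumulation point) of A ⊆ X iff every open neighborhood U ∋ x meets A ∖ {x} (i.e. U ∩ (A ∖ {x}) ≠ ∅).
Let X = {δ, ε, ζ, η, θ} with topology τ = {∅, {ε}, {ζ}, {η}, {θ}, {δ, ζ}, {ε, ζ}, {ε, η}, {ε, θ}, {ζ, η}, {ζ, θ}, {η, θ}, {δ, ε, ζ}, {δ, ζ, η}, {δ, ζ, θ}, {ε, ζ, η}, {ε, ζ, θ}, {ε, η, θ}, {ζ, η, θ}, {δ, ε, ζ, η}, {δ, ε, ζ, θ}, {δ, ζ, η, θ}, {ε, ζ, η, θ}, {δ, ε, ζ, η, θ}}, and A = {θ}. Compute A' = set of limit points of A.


A' = ∅

For each x ∈ X, list the open sets U ∈ τ with x ∈ U, then check whether U ∩ (A ∖ {x}) ≠ ∅ for every such U.
  x = δ: open {δ, ζ} ∋ x has {δ, ζ} ∩ (A ∖ {δ}) = ∅, so x is NOT a limit point.
  x = ε: open {ε} ∋ x has {ε} ∩ (A ∖ {ε}) = ∅, so x is NOT a limit point.
  x = ζ: open {ζ} ∋ x has {ζ} ∩ (A ∖ {ζ}) = ∅, so x is NOT a limit point.
  x = η: open {η} ∋ x has {η} ∩ (A ∖ {η}) = ∅, so x is NOT a limit point.
  x = θ: open {θ} ∋ x has {θ} ∩ (A ∖ {θ}) = ∅, so x is NOT a limit point.
Collecting: A' = ∅.


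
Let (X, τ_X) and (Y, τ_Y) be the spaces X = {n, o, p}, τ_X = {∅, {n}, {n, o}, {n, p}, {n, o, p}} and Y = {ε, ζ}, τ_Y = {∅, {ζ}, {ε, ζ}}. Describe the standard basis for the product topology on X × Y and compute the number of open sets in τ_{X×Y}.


Basis B = {∅ × ∅, {n} × {ζ}, {n} × {ε, ζ}, {n, o} × {ζ}, {n, p} × {ζ}, {n, o, p} × {ζ}, {n, o} × {ε, ζ}, {n, p} × {ε, ζ}, {n, o, p} × {ε, ζ}}; |τ_{X×Y}| = 14.

Enumerate products U × V with U ∈ τ_X, V ∈ τ_Y (deduplicated):
  ∅ × ∅ = {} (∅)
  {n} × {ζ} = {(n,ζ)}
  {n} × {ε, ζ} = {(n,ε), (n,ζ)}
  {n, o} × {ζ} = {(n,ζ), (o,ζ)}
  {n, p} × {ζ} = {(n,ζ), (p,ζ)}
  {n, o, p} × {ζ} = {(n,ζ), (o,ζ), (p,ζ)}
  {n, o} × {ε, ζ} = {(n,ε), (n,ζ), (o,ε), (o,ζ)}
  {n, p} × {ε, ζ} = {(n,ε), (n,ζ), (p,ε), (p,ζ)}
  {n, o, p} × {ε, ζ} = {(n,ε), (n,ζ), (o,ε), (o,ζ), (p,ε), (p,ζ)}
These 9 distinct sets form the basis B.
Close under arbitrary unions to get τ_{X×Y}; counting gives |τ_{X×Y}| = 14.


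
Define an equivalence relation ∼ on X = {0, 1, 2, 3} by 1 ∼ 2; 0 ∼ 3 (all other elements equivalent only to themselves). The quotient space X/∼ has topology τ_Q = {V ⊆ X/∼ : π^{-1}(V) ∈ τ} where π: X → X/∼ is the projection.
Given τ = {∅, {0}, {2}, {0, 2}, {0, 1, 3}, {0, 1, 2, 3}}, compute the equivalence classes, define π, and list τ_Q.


X/∼ = {[0=3], [1=2]}; |τ_Q| = 2.

Equivalence classes: [0=3], [1=2].
Quotient map π: X → X/∼ sends 0 ↦ [0=3], 1 ↦ [1=2], 2 ↦ [1=2], 3 ↦ [0=3].
For each subset V ⊆ X/∼, compute π^{-1}(V) ⊆ X and check whether π^{-1}(V) ∈ τ. V is open in τ_Q iff π^{-1}(V) ∈ τ.
  V = {}: π^{-1}(V) = ∅ ∈ τ ✓.
  V = {[0=3]}: π^{-1}(V) = {0, 3} ∉ τ ✗.
  V = {[1=2]}: π^{-1}(V) = {1, 2} ∉ τ ✗.
  V = {[0=3], [1=2]}: π^{-1}(V) = {0, 1, 2, 3} ∈ τ ✓.
Open sets in the quotient: τ_Q = {{}, {[0=3], [1=2]}} (2 elements).


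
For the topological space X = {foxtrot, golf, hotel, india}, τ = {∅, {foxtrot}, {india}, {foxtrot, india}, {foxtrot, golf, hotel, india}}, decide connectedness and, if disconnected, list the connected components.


(X, τ) is connected.

Find clopen sets (U ∈ τ with X ∖ U ∈ τ):
  U = ∅, X ∖ U = {foxtrot, golf, hotel, india} — both open, so U is clopen.
  U = {foxtrot, golf, hotel, india}, X ∖ U = ∅ — both open, so U is clopen.
Only trivial clopens (∅ and X) exist, so (X, τ) is connected.
Compute connected components by grouping points that agree on all clopens:
  component: {foxtrot, golf, hotel, india}


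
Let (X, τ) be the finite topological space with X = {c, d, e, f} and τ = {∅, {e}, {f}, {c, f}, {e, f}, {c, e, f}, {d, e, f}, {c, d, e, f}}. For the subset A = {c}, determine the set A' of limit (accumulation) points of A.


A' = ∅

For each x ∈ X, list the open sets U ∈ τ with x ∈ U, then check whether U ∩ (A ∖ {x}) ≠ ∅ for every such U.
  x = c: open {c, f} ∋ x has {c, f} ∩ (A ∖ {c}) = ∅, so x is NOT a limit point.
  x = d: open {d, e, f} ∋ x has {d, e, f} ∩ (A ∖ {d}) = ∅, so x is NOT a limit point.
  x = e: open {e} ∋ x has {e} ∩ (A ∖ {e}) = ∅, so x is NOT a limit point.
  x = f: open {f} ∋ x has {f} ∩ (A ∖ {f}) = ∅, so x is NOT a limit point.
Collecting: A' = ∅.


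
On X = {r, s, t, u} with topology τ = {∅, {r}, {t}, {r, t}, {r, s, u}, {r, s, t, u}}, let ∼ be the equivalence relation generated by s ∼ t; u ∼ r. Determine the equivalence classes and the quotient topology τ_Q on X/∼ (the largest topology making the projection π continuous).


X/∼ = {[r=u], [s=t]}; |τ_Q| = 2.

Equivalence classes: [r=u], [s=t].
Quotient map π: X → X/∼ sends r ↦ [r=u], s ↦ [s=t], t ↦ [s=t], u ↦ [r=u].
For each subset V ⊆ X/∼, compute π^{-1}(V) ⊆ X and check whether π^{-1}(V) ∈ τ. V is open in τ_Q iff π^{-1}(V) ∈ τ.
  V = {}: π^{-1}(V) = ∅ ∈ τ ✓.
  V = {[r=u]}: π^{-1}(V) = {r, u} ∉ τ ✗.
  V = {[s=t]}: π^{-1}(V) = {s, t} ∉ τ ✗.
  V = {[r=u], [s=t]}: π^{-1}(V) = {r, s, t, u} ∈ τ ✓.
Open sets in the quotient: τ_Q = {{}, {[r=u], [s=t]}} (2 elements).


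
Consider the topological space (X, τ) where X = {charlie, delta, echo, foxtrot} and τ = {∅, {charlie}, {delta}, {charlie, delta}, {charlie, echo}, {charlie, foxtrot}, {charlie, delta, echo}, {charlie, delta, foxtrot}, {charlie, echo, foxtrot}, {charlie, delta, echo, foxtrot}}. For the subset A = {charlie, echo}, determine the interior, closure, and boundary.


int(A) = {charlie, echo}, cl(A) = {charlie, echo, foxtrot}, ∂A = {foxtrot}.

Closed sets in (X, τ) are complements of opens:
  closed(X, τ) = {∅, {delta}, {echo}, {foxtrot}, {delta, echo}, {delta, foxtrot}, {echo, foxtrot}, {charlie, echo, foxtrot}, {delta, echo, foxtrot}, {charlie, delta, echo, foxtrot}}.
int(A) = ⋃ {U ∈ τ : U ⊆ A}. Opens contained in A: ∅, {charlie}, {charlie, echo}.
Taking the union of these: int(A) = {charlie, echo}.
cl(A) = ⋂ {C closed : A ⊆ C}. Closed sets containing A: {charlie, echo, foxtrot}, {charlie, delta, echo, foxtrot}.
Intersecting these: cl(A) = {charlie, echo, foxtrot}.
∂A = cl(A) ∖ int(A) = {charlie, echo, foxtrot} ∖ {charlie, echo} = {foxtrot}.


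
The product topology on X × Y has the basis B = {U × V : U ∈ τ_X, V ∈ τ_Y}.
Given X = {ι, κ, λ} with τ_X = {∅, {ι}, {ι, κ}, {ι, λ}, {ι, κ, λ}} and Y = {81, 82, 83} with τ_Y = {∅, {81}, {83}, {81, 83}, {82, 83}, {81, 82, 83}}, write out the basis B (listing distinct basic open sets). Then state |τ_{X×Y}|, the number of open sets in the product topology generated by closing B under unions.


Basis B = {∅ × ∅, {ι} × {81}, {ι} × {83}, {ι} × {81, 83}, {ι, κ} × {81}, {ι, λ} × {81}, {ι} × {82, 83}, {ι, κ} × {83}, {ι, λ} × {83}, {ι} × {81, 82, 83}, {ι, κ, λ} × {81}, {ι, κ, λ} × {83}, {ι, κ} × {81, 83}, {ι, λ} × {81, 83}, {ι, κ} × {82, 83}, {ι, λ} × {82, 83}, {ι, κ} × {81, 82, 83}, {ι, λ} × {81, 82, 83}, {ι, κ, λ} × {81, 83}, {ι, κ, λ} × {82, 83}, {ι, κ, λ} × {81, 82, 83}}; |τ_{X×Y}| = 70.

Enumerate products U × V with U ∈ τ_X, V ∈ τ_Y (deduplicated):
  ∅ × ∅ = {} (∅)
  {ι} × {81} = {(ι,81)}
  {ι} × {83} = {(ι,83)}
  {ι} × {81, 83} = {(ι,81), (ι,83)}
  {ι, κ} × {81} = {(ι,81), (κ,81)}
  {ι, λ} × {81} = {(ι,81), (λ,81)}
  {ι} × {82, 83} = {(ι,82), (ι,83)}
  {ι, κ} × {83} = {(ι,83), (κ,83)}
  {ι, λ} × {83} = {(ι,83), (λ,83)}
  {ι} × {81, 82, 83} = {(ι,81), (ι,82), (ι,83)}
  {ι, κ, λ} × {81} = {(ι,81), (κ,81), (λ,81)}
  {ι, κ, λ} × {83} = {(ι,83), (κ,83), (λ,83)}
  {ι, κ} × {81, 83} = {(ι,81), (ι,83), (κ,81), (κ,83)}
  {ι, λ} × {81, 83} = {(ι,81), (ι,83), (λ,81), (λ,83)}
  {ι, κ} × {82, 83} = {(ι,82), (ι,83), (κ,82), (κ,83)}
  {ι, λ} × {82, 83} = {(ι,82), (ι,83), (λ,82), (λ,83)}
  {ι, κ} × {81, 82, 83} = {(ι,81), (ι,82), (ι,83), (κ,81), (κ,82), (κ,83)}
  {ι, λ} × {81, 82, 83} = {(ι,81), (ι,82), (ι,83), (λ,81), (λ,82), (λ,83)}
  {ι, κ, λ} × {81, 83} = {(ι,81), (ι,83), (κ,81), (κ,83), (λ,81), (λ,83)}
  {ι, κ, λ} × {82, 83} = {(ι,82), (ι,83), (κ,82), (κ,83), (λ,82), (λ,83)}
  {ι, κ, λ} × {81, 82, 83} = {(ι,81), (ι,82), (ι,83), (κ,81), (κ,82), (κ,83), (λ,81), (λ,82), (λ,83)}
These 21 distinct sets form the basis B.
Close under arbitrary unions to get τ_{X×Y}; counting gives |τ_{X×Y}| = 70.


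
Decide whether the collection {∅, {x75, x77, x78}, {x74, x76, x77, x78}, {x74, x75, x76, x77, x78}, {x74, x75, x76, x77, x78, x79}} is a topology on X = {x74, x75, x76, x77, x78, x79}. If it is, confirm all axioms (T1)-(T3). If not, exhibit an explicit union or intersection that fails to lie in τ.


τ is NOT a topology on X.

Axiom (T1): ∅ ∈ τ? Yes; X ∈ τ? Yes.
Axiom (T2/T3): check pairwise unions and intersections of members of τ.
Counterexample for (T3): {x75, x77, x78} ∩ {x74, x76, x77, x78} = {x77, x78} ∉ τ. Therefore τ is NOT a topology.


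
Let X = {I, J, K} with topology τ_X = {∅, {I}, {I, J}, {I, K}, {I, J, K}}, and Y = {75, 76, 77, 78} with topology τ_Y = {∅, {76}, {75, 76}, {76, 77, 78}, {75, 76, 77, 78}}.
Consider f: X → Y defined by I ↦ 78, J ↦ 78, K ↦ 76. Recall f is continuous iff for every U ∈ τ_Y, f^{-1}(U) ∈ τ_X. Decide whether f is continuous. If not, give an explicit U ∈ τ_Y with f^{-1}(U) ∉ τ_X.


f is NOT continuous.

Compute f^{-1}(U) for each U ∈ τ_Y:
  U = ∅: f^{-1}(U) = ∅ ∈ τ_X ✓.
  U = {76}: f^{-1}(U) = {K} ∉ τ_X ✗.
  U = {75, 76}: f^{-1}(U) = {K} ∉ τ_X ✗.
  U = {76, 77, 78}: f^{-1}(U) = {I, J, K} ∈ τ_X ✓.
  U = {75, 76, 77, 78}: f^{-1}(U) = {I, J, K} ∈ τ_X ✓.
Found U = {76} with f^{-1}(U) = {K} not in τ_X. Therefore f is NOT continuous.


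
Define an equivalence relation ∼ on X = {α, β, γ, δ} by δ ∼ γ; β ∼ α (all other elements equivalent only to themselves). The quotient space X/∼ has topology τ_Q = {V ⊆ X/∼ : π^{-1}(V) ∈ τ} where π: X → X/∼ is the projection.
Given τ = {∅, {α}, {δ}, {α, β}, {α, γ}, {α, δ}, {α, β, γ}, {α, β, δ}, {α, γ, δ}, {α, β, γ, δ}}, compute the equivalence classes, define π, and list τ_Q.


X/∼ = {[α=β], [γ=δ]}; |τ_Q| = 3.

Equivalence classes: [α=β], [γ=δ].
Quotient map π: X → X/∼ sends α ↦ [α=β], β ↦ [α=β], γ ↦ [γ=δ], δ ↦ [γ=δ].
For each subset V ⊆ X/∼, compute π^{-1}(V) ⊆ X and check whether π^{-1}(V) ∈ τ. V is open in τ_Q iff π^{-1}(V) ∈ τ.
  V = {}: π^{-1}(V) = ∅ ∈ τ ✓.
  V = {[α=β]}: π^{-1}(V) = {α, β} ∈ τ ✓.
  V = {[γ=δ]}: π^{-1}(V) = {γ, δ} ∉ τ ✗.
  V = {[α=β], [γ=δ]}: π^{-1}(V) = {α, β, γ, δ} ∈ τ ✓.
Open sets in the quotient: τ_Q = {{}, {[α=β]}, {[α=β], [γ=δ]}} (3 elements).


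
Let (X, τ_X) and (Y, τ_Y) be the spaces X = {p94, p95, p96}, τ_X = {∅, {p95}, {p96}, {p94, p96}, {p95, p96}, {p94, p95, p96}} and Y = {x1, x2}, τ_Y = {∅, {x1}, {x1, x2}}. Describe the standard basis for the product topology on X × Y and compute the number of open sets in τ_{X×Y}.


Basis B = {∅ × ∅, {p95} × {x1}, {p96} × {x1}, {p94, p96} × {x1}, {p95} × {x1, x2}, {p95, p96} × {x1}, {p96} × {x1, x2}, {p94, p95, p96} × {x1}, {p94, p96} × {x1, x2}, {p95, p96} × {x1, x2}, {p94, p95, p96} × {x1, x2}}; |τ_{X×Y}| = 18.

Enumerate products U × V with U ∈ τ_X, V ∈ τ_Y (deduplicated):
  ∅ × ∅ = {} (∅)
  {p95} × {x1} = {(p95,x1)}
  {p96} × {x1} = {(p96,x1)}
  {p94, p96} × {x1} = {(p94,x1), (p96,x1)}
  {p95} × {x1, x2} = {(p95,x1), (p95,x2)}
  {p95, p96} × {x1} = {(p95,x1), (p96,x1)}
  {p96} × {x1, x2} = {(p96,x1), (p96,x2)}
  {p94, p95, p96} × {x1} = {(p94,x1), (p95,x1), (p96,x1)}
  {p94, p96} × {x1, x2} = {(p94,x1), (p94,x2), (p96,x1), (p96,x2)}
  {p95, p96} × {x1, x2} = {(p95,x1), (p95,x2), (p96,x1), (p96,x2)}
  {p94, p95, p96} × {x1, x2} = {(p94,x1), (p94,x2), (p95,x1), (p95,x2), (p96,x1), (p96,x2)}
These 11 distinct sets form the basis B.
Close under arbitrary unions to get τ_{X×Y}; counting gives |τ_{X×Y}| = 18.


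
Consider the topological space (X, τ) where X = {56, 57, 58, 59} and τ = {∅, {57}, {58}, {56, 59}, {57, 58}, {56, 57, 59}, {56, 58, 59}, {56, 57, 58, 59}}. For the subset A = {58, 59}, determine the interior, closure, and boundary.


int(A) = {58}, cl(A) = {56, 58, 59}, ∂A = {56, 59}.

Closed sets in (X, τ) are complements of opens:
  closed(X, τ) = {∅, {57}, {58}, {56, 59}, {57, 58}, {56, 57, 59}, {56, 58, 59}, {56, 57, 58, 59}}.
int(A) = ⋃ {U ∈ τ : U ⊆ A}. Opens contained in A: ∅, {58}.
Taking the union of these: int(A) = {58}.
cl(A) = ⋂ {C closed : A ⊆ C}. Closed sets containing A: {56, 58, 59}, {56, 57, 58, 59}.
Intersecting these: cl(A) = {56, 58, 59}.
∂A = cl(A) ∖ int(A) = {56, 58, 59} ∖ {58} = {56, 59}.


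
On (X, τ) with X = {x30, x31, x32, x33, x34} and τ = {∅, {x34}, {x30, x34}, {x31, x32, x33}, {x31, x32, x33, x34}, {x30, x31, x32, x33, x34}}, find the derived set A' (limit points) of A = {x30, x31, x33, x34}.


A' = {x30, x31, x32, x33}

For each x ∈ X, list the open sets U ∈ τ with x ∈ U, then check whether U ∩ (A ∖ {x}) ≠ ∅ for every such U.
  x = x30: opens ∋ x are {x30, x34}, {x30, x31, x32, x33, x34}; each meets A ∖ {x30}, so x IS a limit point.
  x = x31: opens ∋ x are {x31, x32, x33}, {x31, x32, x33, x34}, {x30, x31, x32, x33, x34}; each meets A ∖ {x31}, so x IS a limit point.
  x = x32: opens ∋ x are {x31, x32, x33}, {x31, x32, x33, x34}, {x30, x31, x32, x33, x34}; each meets A ∖ {x32}, so x IS a limit point.
  x = x33: opens ∋ x are {x31, x32, x33}, {x31, x32, x33, x34}, {x30, x31, x32, x33, x34}; each meets A ∖ {x33}, so x IS a limit point.
  x = x34: open {x34} ∋ x has {x34} ∩ (A ∖ {x34}) = ∅, so x is NOT a limit point.
Collecting: A' = {x30, x31, x32, x33}.


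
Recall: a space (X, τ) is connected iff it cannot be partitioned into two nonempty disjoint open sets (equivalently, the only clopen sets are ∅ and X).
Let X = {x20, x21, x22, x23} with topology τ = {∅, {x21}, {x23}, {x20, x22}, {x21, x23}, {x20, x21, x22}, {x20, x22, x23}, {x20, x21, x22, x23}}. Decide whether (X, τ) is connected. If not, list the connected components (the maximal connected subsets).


(X, τ) is disconnected; components = [{x21}, {x23}, {x20, x22}].

Find clopen sets (U ∈ τ with X ∖ U ∈ τ):
  U = ∅, X ∖ U = {x20, x21, x22, x23} — both open, so U is clopen.
  U = {x21}, X ∖ U = {x20, x22, x23} — both open, so U is clopen.
  U = {x23}, X ∖ U = {x20, x21, x22} — both open, so U is clopen.
  U = {x20, x22}, X ∖ U = {x21, x23} — both open, so U is clopen.
  U = {x21, x23}, X ∖ U = {x20, x22} — both open, so U is clopen.
  U = {x20, x21, x22}, X ∖ U = {x23} — both open, so U is clopen.
  U = {x20, x22, x23}, X ∖ U = {x21} — both open, so U is clopen.
  U = {x20, x21, x22, x23}, X ∖ U = ∅ — both open, so U is clopen.
Nontrivial clopen(s) exist: e.g. {x21}. So (X, τ) is disconnected.
Compute connected components by grouping points that agree on all clopens:
  component: {x21}
  component: {x23}
  component: {x20, x22}


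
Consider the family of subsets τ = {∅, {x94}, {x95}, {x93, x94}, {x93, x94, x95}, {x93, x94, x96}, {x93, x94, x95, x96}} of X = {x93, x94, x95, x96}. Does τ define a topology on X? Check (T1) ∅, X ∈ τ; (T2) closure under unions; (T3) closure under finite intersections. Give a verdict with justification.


τ is NOT a topology on X.

Axiom (T1): ∅ ∈ τ? Yes; X ∈ τ? Yes.
Axiom (T2/T3): check pairwise unions and intersections of members of τ.
Counterexample for (T2): {x94} ∪ {x95} = {x94, x95} ∉ τ. Therefore τ is NOT a topology.


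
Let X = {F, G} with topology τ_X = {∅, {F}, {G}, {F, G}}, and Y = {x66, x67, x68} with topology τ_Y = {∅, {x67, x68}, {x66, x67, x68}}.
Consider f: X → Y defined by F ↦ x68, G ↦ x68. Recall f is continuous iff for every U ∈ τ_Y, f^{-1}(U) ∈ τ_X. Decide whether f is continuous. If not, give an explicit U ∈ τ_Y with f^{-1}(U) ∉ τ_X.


f IS continuous.

Compute f^{-1}(U) for each U ∈ τ_Y:
  U = ∅: f^{-1}(U) = ∅ ∈ τ_X ✓.
  U = {x67, x68}: f^{-1}(U) = {F, G} ∈ τ_X ✓.
  U = {x66, x67, x68}: f^{-1}(U) = {F, G} ∈ τ_X ✓.
Every preimage lies in τ_X, so f IS continuous.


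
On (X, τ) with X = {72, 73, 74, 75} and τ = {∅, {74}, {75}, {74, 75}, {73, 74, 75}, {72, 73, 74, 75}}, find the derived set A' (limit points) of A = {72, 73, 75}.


A' = {72, 73}

For each x ∈ X, list the open sets U ∈ τ with x ∈ U, then check whether U ∩ (A ∖ {x}) ≠ ∅ for every such U.
  x = 72: opens ∋ x are {72, 73, 74, 75}; each meets A ∖ {72}, so x IS a limit point.
  x = 73: opens ∋ x are {73, 74, 75}, {72, 73, 74, 75}; each meets A ∖ {73}, so x IS a limit point.
  x = 74: open {74} ∋ x has {74} ∩ (A ∖ {74}) = ∅, so x is NOT a limit point.
  x = 75: open {75} ∋ x has {75} ∩ (A ∖ {75}) = ∅, so x is NOT a limit point.
Collecting: A' = {72, 73}.


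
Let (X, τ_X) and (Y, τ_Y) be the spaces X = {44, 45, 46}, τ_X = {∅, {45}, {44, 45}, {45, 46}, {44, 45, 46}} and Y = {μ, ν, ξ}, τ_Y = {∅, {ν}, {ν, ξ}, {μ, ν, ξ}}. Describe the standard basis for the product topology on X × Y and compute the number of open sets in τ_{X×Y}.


Basis B = {∅ × ∅, {45} × {ν}, {44, 45} × {ν}, {45} × {ν, ξ}, {45, 46} × {ν}, {44, 45, 46} × {ν}, {45} × {μ, ν, ξ}, {44, 45} × {ν, ξ}, {45, 46} × {ν, ξ}, {44, 45} × {μ, ν, ξ}, {44, 45, 46} × {ν, ξ}, {45, 46} × {μ, ν, ξ}, {44, 45, 46} × {μ, ν, ξ}}; |τ_{X×Y}| = 30.

Enumerate products U × V with U ∈ τ_X, V ∈ τ_Y (deduplicated):
  ∅ × ∅ = {} (∅)
  {45} × {ν} = {(45,ν)}
  {44, 45} × {ν} = {(44,ν), (45,ν)}
  {45} × {ν, ξ} = {(45,ν), (45,ξ)}
  {45, 46} × {ν} = {(45,ν), (46,ν)}
  {44, 45, 46} × {ν} = {(44,ν), (45,ν), (46,ν)}
  {45} × {μ, ν, ξ} = {(45,μ), (45,ν), (45,ξ)}
  {44, 45} × {ν, ξ} = {(44,ν), (44,ξ), (45,ν), (45,ξ)}
  {45, 46} × {ν, ξ} = {(45,ν), (45,ξ), (46,ν), (46,ξ)}
  {44, 45} × {μ, ν, ξ} = {(44,μ), (44,ν), (44,ξ), (45,μ), (45,ν), (45,ξ)}
  {44, 45, 46} × {ν, ξ} = {(44,ν), (44,ξ), (45,ν), (45,ξ), (46,ν), (46,ξ)}
  {45, 46} × {μ, ν, ξ} = {(45,μ), (45,ν), (45,ξ), (46,μ), (46,ν), (46,ξ)}
  {44, 45, 46} × {μ, ν, ξ} = {(44,μ), (44,ν), (44,ξ), (45,μ), (45,ν), (45,ξ), (46,μ), (46,ν), (46,ξ)}
These 13 distinct sets form the basis B.
Close under arbitrary unions to get τ_{X×Y}; counting gives |τ_{X×Y}| = 30.


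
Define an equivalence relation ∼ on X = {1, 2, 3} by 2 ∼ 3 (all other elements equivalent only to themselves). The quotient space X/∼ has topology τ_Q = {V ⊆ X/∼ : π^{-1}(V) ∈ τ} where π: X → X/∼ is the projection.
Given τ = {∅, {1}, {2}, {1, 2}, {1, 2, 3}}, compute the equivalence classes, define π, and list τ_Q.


X/∼ = {[1], [2=3]}; |τ_Q| = 3.

Equivalence classes: [1], [2=3].
Quotient map π: X → X/∼ sends 1 ↦ [1], 2 ↦ [2=3], 3 ↦ [2=3].
For each subset V ⊆ X/∼, compute π^{-1}(V) ⊆ X and check whether π^{-1}(V) ∈ τ. V is open in τ_Q iff π^{-1}(V) ∈ τ.
  V = {}: π^{-1}(V) = ∅ ∈ τ ✓.
  V = {[1]}: π^{-1}(V) = {1} ∈ τ ✓.
  V = {[2=3]}: π^{-1}(V) = {2, 3} ∉ τ ✗.
  V = {[1], [2=3]}: π^{-1}(V) = {1, 2, 3} ∈ τ ✓.
Open sets in the quotient: τ_Q = {{}, {[1]}, {[1], [2=3]}} (3 elements).


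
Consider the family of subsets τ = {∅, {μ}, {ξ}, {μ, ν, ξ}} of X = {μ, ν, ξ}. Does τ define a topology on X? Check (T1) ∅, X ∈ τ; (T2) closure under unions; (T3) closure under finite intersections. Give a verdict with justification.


τ is NOT a topology on X.

Axiom (T1): ∅ ∈ τ? Yes; X ∈ τ? Yes.
Axiom (T2/T3): check pairwise unions and intersections of members of τ.
Counterexample for (T2): {μ} ∪ {ξ} = {μ, ξ} ∉ τ. Therefore τ is NOT a topology.


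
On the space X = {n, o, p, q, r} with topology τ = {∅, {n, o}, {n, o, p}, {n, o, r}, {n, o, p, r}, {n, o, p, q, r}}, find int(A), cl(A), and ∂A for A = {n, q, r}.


int(A) = ∅, cl(A) = {n, o, p, q, r}, ∂A = {n, o, p, q, r}.

Closed sets in (X, τ) are complements of opens:
  closed(X, τ) = {∅, {q}, {p, q}, {q, r}, {p, q, r}, {n, o, p, q, r}}.
int(A) = ⋃ {U ∈ τ : U ⊆ A}. Opens contained in A: ∅.
Taking the union of these: int(A) = ∅.
cl(A) = ⋂ {C closed : A ⊆ C}. Closed sets containing A: {n, o, p, q, r}.
Intersecting these: cl(A) = {n, o, p, q, r}.
∂A = cl(A) ∖ int(A) = {n, o, p, q, r} ∖ ∅ = {n, o, p, q, r}.


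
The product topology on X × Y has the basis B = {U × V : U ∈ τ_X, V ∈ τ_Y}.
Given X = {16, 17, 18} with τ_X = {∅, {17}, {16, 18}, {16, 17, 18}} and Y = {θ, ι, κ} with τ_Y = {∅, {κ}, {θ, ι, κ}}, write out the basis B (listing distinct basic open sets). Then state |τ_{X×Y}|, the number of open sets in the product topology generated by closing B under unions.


Basis B = {∅ × ∅, {17} × {κ}, {16, 18} × {κ}, {16, 17, 18} × {κ}, {17} × {θ, ι, κ}, {16, 18} × {θ, ι, κ}, {16, 17, 18} × {θ, ι, κ}}; |τ_{X×Y}| = 9.

Enumerate products U × V with U ∈ τ_X, V ∈ τ_Y (deduplicated):
  ∅ × ∅ = {} (∅)
  {17} × {κ} = {(17,κ)}
  {16, 18} × {κ} = {(16,κ), (18,κ)}
  {16, 17, 18} × {κ} = {(16,κ), (17,κ), (18,κ)}
  {17} × {θ, ι, κ} = {(17,θ), (17,ι), (17,κ)}
  {16, 18} × {θ, ι, κ} = {(16,θ), (16,ι), (16,κ), (18,θ), (18,ι), (18,κ)}
  {16, 17, 18} × {θ, ι, κ} = {(16,θ), (16,ι), (16,κ), (17,θ), (17,ι), (17,κ), (18,θ), (18,ι), (18,κ)}
These 7 distinct sets form the basis B.
Close under arbitrary unions to get τ_{X×Y}; counting gives |τ_{X×Y}| = 9.


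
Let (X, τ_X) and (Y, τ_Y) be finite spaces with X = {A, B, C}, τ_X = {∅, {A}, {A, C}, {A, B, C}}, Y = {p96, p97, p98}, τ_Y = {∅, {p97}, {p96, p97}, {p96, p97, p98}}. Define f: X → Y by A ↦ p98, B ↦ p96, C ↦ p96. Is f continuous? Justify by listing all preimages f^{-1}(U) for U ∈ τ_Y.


f is NOT continuous.

Compute f^{-1}(U) for each U ∈ τ_Y:
  U = ∅: f^{-1}(U) = ∅ ∈ τ_X ✓.
  U = {p97}: f^{-1}(U) = ∅ ∈ τ_X ✓.
  U = {p96, p97}: f^{-1}(U) = {B, C} ∉ τ_X ✗.
  U = {p96, p97, p98}: f^{-1}(U) = {A, B, C} ∈ τ_X ✓.
Found U = {p96, p97} with f^{-1}(U) = {B, C} not in τ_X. Therefore f is NOT continuous.


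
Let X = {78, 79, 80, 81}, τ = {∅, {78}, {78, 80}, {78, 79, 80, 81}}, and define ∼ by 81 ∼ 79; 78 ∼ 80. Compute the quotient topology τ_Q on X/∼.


X/∼ = {[78=80], [79=81]}; |τ_Q| = 3.

Equivalence classes: [78=80], [79=81].
Quotient map π: X → X/∼ sends 78 ↦ [78=80], 79 ↦ [79=81], 80 ↦ [78=80], 81 ↦ [79=81].
For each subset V ⊆ X/∼, compute π^{-1}(V) ⊆ X and check whether π^{-1}(V) ∈ τ. V is open in τ_Q iff π^{-1}(V) ∈ τ.
  V = {}: π^{-1}(V) = ∅ ∈ τ ✓.
  V = {[78=80]}: π^{-1}(V) = {78, 80} ∈ τ ✓.
  V = {[79=81]}: π^{-1}(V) = {79, 81} ∉ τ ✗.
  V = {[78=80], [79=81]}: π^{-1}(V) = {78, 79, 80, 81} ∈ τ ✓.
Open sets in the quotient: τ_Q = {{}, {[78=80]}, {[78=80], [79=81]}} (3 elements).


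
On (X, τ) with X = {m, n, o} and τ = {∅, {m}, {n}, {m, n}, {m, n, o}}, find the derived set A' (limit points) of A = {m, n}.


A' = {o}

For each x ∈ X, list the open sets U ∈ τ with x ∈ U, then check whether U ∩ (A ∖ {x}) ≠ ∅ for every such U.
  x = m: open {m} ∋ x has {m} ∩ (A ∖ {m}) = ∅, so x is NOT a limit point.
  x = n: open {n} ∋ x has {n} ∩ (A ∖ {n}) = ∅, so x is NOT a limit point.
  x = o: opens ∋ x are {m, n, o}; each meets A ∖ {o}, so x IS a limit point.
Collecting: A' = {o}.


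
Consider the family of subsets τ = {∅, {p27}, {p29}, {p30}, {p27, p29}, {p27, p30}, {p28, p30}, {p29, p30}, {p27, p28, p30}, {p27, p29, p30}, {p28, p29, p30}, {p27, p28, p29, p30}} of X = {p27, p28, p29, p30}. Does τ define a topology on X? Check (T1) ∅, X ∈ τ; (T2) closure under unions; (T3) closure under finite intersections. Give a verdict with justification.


τ IS a topology on X.

Axiom (T1): ∅ ∈ τ? Yes; X ∈ τ? Yes.
Axiom (T2/T3): check pairwise unions and intersections of members of τ.
All pairwise intersections and unions checked — each lies in τ. Therefore τ satisfies (T1), (T2), (T3): it IS a topology on X.


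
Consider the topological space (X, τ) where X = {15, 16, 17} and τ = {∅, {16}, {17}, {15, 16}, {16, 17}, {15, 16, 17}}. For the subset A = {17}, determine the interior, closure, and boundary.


int(A) = {17}, cl(A) = {17}, ∂A = ∅.

Closed sets in (X, τ) are complements of opens:
  closed(X, τ) = {∅, {15}, {17}, {15, 16}, {15, 17}, {15, 16, 17}}.
int(A) = ⋃ {U ∈ τ : U ⊆ A}. Opens contained in A: ∅, {17}.
Taking the union of these: int(A) = {17}.
cl(A) = ⋂ {C closed : A ⊆ C}. Closed sets containing A: {17}, {15, 17}, {15, 16, 17}.
Intersecting these: cl(A) = {17}.
∂A = cl(A) ∖ int(A) = {17} ∖ {17} = ∅.


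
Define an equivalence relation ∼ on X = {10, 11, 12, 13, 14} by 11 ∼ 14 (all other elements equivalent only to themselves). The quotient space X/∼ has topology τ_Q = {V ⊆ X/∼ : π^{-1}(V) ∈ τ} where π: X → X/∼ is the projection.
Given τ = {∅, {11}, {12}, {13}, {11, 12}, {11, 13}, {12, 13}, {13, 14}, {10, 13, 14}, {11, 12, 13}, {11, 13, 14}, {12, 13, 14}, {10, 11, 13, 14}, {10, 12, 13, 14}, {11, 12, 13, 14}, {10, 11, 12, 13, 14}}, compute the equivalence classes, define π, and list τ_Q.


X/∼ = {[10], [11=14], [12], [13]}; |τ_Q| = 8.

Equivalence classes: [10], [11=14], [12], [13].
Quotient map π: X → X/∼ sends 10 ↦ [10], 11 ↦ [11=14], 12 ↦ [12], 13 ↦ [13], 14 ↦ [11=14].
For each subset V ⊆ X/∼, compute π^{-1}(V) ⊆ X and check whether π^{-1}(V) ∈ τ. V is open in τ_Q iff π^{-1}(V) ∈ τ.
  V = {}: π^{-1}(V) = ∅ ∈ τ ✓.
  V = {[10]}: π^{-1}(V) = {10} ∉ τ ✗.
  V = {[11=14]}: π^{-1}(V) = {11, 14} ∉ τ ✗.
  V = {[10], [11=14]}: π^{-1}(V) = {10, 11, 14} ∉ τ ✗.
  V = {[12]}: π^{-1}(V) = {12} ∈ τ ✓.
  V = {[10], [12]}: π^{-1}(V) = {10, 12} ∉ τ ✗.
  V = {[11=14], [12]}: π^{-1}(V) = {11, 12, 14} ∉ τ ✗.
  V = {[10], [11=14], [12]}: π^{-1}(V) = {10, 11, 12, 14} ∉ τ ✗.
  V = {[13]}: π^{-1}(V) = {13} ∈ τ ✓.
  V = {[10], [13]}: π^{-1}(V) = {10, 13} ∉ τ ✗.
  V = {[11=14], [13]}: π^{-1}(V) = {11, 13, 14} ∈ τ ✓.
  V = {[10], [11=14], [13]}: π^{-1}(V) = {10, 11, 13, 14} ∈ τ ✓.
  V = {[12], [13]}: π^{-1}(V) = {12, 13} ∈ τ ✓.
  V = {[10], [12], [13]}: π^{-1}(V) = {10, 12, 13} ∉ τ ✗.
  V = {[11=14], [12], [13]}: π^{-1}(V) = {11, 12, 13, 14} ∈ τ ✓.
  V = {[10], [11=14], [12], [13]}: π^{-1}(V) = {10, 11, 12, 13, 14} ∈ τ ✓.
Open sets in the quotient: τ_Q = {{}, {[12]}, {[13]}, {[11=14], [13]}, {[10], [11=14], [13]}, {[12], [13]}, {[11=14], [12], [13]}, {[10], [11=14], [12], [13]}} (8 elements).


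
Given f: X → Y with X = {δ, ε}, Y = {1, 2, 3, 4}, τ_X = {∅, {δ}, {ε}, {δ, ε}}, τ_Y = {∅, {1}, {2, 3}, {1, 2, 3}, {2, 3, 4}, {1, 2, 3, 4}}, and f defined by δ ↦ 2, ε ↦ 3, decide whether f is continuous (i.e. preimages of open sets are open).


f IS continuous.

Compute f^{-1}(U) for each U ∈ τ_Y:
  U = ∅: f^{-1}(U) = ∅ ∈ τ_X ✓.
  U = {1}: f^{-1}(U) = ∅ ∈ τ_X ✓.
  U = {2, 3}: f^{-1}(U) = {δ, ε} ∈ τ_X ✓.
  U = {1, 2, 3}: f^{-1}(U) = {δ, ε} ∈ τ_X ✓.
  U = {2, 3, 4}: f^{-1}(U) = {δ, ε} ∈ τ_X ✓.
  U = {1, 2, 3, 4}: f^{-1}(U) = {δ, ε} ∈ τ_X ✓.
Every preimage lies in τ_X, so f IS continuous.


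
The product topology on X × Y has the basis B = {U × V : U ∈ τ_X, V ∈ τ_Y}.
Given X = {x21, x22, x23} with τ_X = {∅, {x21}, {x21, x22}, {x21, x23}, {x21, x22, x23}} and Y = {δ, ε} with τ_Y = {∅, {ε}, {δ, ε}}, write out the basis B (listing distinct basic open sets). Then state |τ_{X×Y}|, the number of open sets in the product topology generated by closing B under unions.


Basis B = {∅ × ∅, {x21} × {ε}, {x21} × {δ, ε}, {x21, x22} × {ε}, {x21, x23} × {ε}, {x21, x22, x23} × {ε}, {x21, x22} × {δ, ε}, {x21, x23} × {δ, ε}, {x21, x22, x23} × {δ, ε}}; |τ_{X×Y}| = 14.

Enumerate products U × V with U ∈ τ_X, V ∈ τ_Y (deduplicated):
  ∅ × ∅ = {} (∅)
  {x21} × {ε} = {(x21,ε)}
  {x21} × {δ, ε} = {(x21,δ), (x21,ε)}
  {x21, x22} × {ε} = {(x21,ε), (x22,ε)}
  {x21, x23} × {ε} = {(x21,ε), (x23,ε)}
  {x21, x22, x23} × {ε} = {(x21,ε), (x22,ε), (x23,ε)}
  {x21, x22} × {δ, ε} = {(x21,δ), (x21,ε), (x22,δ), (x22,ε)}
  {x21, x23} × {δ, ε} = {(x21,δ), (x21,ε), (x23,δ), (x23,ε)}
  {x21, x22, x23} × {δ, ε} = {(x21,δ), (x21,ε), (x22,δ), (x22,ε), (x23,δ), (x23,ε)}
These 9 distinct sets form the basis B.
Close under arbitrary unions to get τ_{X×Y}; counting gives |τ_{X×Y}| = 14.


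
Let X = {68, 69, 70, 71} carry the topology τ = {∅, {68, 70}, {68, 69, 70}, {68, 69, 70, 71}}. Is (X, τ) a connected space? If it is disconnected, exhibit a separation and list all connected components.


(X, τ) is connected.

Find clopen sets (U ∈ τ with X ∖ U ∈ τ):
  U = ∅, X ∖ U = {68, 69, 70, 71} — both open, so U is clopen.
  U = {68, 69, 70, 71}, X ∖ U = ∅ — both open, so U is clopen.
Only trivial clopens (∅ and X) exist, so (X, τ) is connected.
Compute connected components by grouping points that agree on all clopens:
  component: {68, 69, 70, 71}


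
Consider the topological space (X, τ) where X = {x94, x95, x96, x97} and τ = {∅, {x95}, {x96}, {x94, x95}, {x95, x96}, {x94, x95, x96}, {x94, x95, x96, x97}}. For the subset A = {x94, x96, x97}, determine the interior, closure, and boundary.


int(A) = {x96}, cl(A) = {x94, x96, x97}, ∂A = {x94, x97}.

Closed sets in (X, τ) are complements of opens:
  closed(X, τ) = {∅, {x97}, {x94, x97}, {x96, x97}, {x94, x95, x97}, {x94, x96, x97}, {x94, x95, x96, x97}}.
int(A) = ⋃ {U ∈ τ : U ⊆ A}. Opens contained in A: ∅, {x96}.
Taking the union of these: int(A) = {x96}.
cl(A) = ⋂ {C closed : A ⊆ C}. Closed sets containing A: {x94, x96, x97}, {x94, x95, x96, x97}.
Intersecting these: cl(A) = {x94, x96, x97}.
∂A = cl(A) ∖ int(A) = {x94, x96, x97} ∖ {x96} = {x94, x97}.


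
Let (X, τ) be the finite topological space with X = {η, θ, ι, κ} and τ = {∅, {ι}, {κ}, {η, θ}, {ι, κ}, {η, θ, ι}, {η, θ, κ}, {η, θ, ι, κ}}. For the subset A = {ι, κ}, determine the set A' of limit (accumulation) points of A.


A' = ∅

For each x ∈ X, list the open sets U ∈ τ with x ∈ U, then check whether U ∩ (A ∖ {x}) ≠ ∅ for every such U.
  x = η: open {η, θ} ∋ x has {η, θ} ∩ (A ∖ {η}) = ∅, so x is NOT a limit point.
  x = θ: open {η, θ} ∋ x has {η, θ} ∩ (A ∖ {θ}) = ∅, so x is NOT a limit point.
  x = ι: open {ι} ∋ x has {ι} ∩ (A ∖ {ι}) = ∅, so x is NOT a limit point.
  x = κ: open {κ} ∋ x has {κ} ∩ (A ∖ {κ}) = ∅, so x is NOT a limit point.
Collecting: A' = ∅.


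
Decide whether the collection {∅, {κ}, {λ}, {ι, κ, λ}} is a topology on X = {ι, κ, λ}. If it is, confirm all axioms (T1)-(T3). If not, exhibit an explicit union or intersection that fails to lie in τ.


τ is NOT a topology on X.

Axiom (T1): ∅ ∈ τ? Yes; X ∈ τ? Yes.
Axiom (T2/T3): check pairwise unions and intersections of members of τ.
Counterexample for (T2): {κ} ∪ {λ} = {κ, λ} ∉ τ. Therefore τ is NOT a topology.


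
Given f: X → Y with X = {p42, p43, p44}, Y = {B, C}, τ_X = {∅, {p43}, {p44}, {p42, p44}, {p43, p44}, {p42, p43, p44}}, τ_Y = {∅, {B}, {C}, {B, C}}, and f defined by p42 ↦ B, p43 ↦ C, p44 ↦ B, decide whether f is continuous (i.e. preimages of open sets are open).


f IS continuous.

Compute f^{-1}(U) for each U ∈ τ_Y:
  U = ∅: f^{-1}(U) = ∅ ∈ τ_X ✓.
  U = {B}: f^{-1}(U) = {p42, p44} ∈ τ_X ✓.
  U = {C}: f^{-1}(U) = {p43} ∈ τ_X ✓.
  U = {B, C}: f^{-1}(U) = {p42, p43, p44} ∈ τ_X ✓.
Every preimage lies in τ_X, so f IS continuous.


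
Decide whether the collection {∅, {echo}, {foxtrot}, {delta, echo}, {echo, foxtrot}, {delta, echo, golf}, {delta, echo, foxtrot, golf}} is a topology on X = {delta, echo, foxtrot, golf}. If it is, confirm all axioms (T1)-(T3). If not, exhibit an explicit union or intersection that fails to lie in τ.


τ is NOT a topology on X.

Axiom (T1): ∅ ∈ τ? Yes; X ∈ τ? Yes.
Axiom (T2/T3): check pairwise unions and intersections of members of τ.
Counterexample for (T2): {foxtrot} ∪ {delta, echo} = {delta, echo, foxtrot} ∉ τ. Therefore τ is NOT a topology.


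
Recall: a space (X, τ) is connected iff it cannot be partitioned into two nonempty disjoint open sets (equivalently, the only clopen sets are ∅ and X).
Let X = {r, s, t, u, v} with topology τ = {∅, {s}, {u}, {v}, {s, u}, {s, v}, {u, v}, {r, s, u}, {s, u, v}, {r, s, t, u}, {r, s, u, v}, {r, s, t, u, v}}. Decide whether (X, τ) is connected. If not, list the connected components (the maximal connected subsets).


(X, τ) is disconnected; components = [{v}, {r, s, t, u}].

Find clopen sets (U ∈ τ with X ∖ U ∈ τ):
  U = ∅, X ∖ U = {r, s, t, u, v} — both open, so U is clopen.
  U = {v}, X ∖ U = {r, s, t, u} — both open, so U is clopen.
  U = {r, s, t, u}, X ∖ U = {v} — both open, so U is clopen.
  U = {r, s, t, u, v}, X ∖ U = ∅ — both open, so U is clopen.
Nontrivial clopen(s) exist: e.g. {r, s, t, u}. So (X, τ) is disconnected.
Compute connected components by grouping points that agree on all clopens:
  component: {v}
  component: {r, s, t, u}


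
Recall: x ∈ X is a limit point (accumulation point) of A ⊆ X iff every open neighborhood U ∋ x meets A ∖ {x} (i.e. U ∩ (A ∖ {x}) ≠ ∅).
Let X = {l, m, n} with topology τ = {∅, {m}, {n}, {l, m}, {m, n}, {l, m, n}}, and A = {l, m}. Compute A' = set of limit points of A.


A' = {l}

For each x ∈ X, list the open sets U ∈ τ with x ∈ U, then check whether U ∩ (A ∖ {x}) ≠ ∅ for every such U.
  x = l: opens ∋ x are {l, m}, {l, m, n}; each meets A ∖ {l}, so x IS a limit point.
  x = m: open {m} ∋ x has {m} ∩ (A ∖ {m}) = ∅, so x is NOT a limit point.
  x = n: open {n} ∋ x has {n} ∩ (A ∖ {n}) = ∅, so x is NOT a limit point.
Collecting: A' = {l}.


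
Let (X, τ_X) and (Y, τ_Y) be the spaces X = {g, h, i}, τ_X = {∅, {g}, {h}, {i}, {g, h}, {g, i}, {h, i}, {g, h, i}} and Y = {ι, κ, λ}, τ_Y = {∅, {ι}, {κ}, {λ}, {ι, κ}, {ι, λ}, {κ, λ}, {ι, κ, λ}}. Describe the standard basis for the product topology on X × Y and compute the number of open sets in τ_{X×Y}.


Basis B = {∅ × ∅, {g} × {ι}, {g} × {κ}, {g} × {λ}, {h} × {ι}, {h} × {κ}, {h} × {λ}, {i} × {ι}, {i} × {κ}, {i} × {λ}, {g} × {ι, κ}, {g} × {ι, λ}, {g, h} × {ι}, {g, i} × {ι}, {g} × {κ, λ}, {g, h} × {κ}, {g, i} × {κ}, {g, h} × {λ}, {g, i} × {λ}, {h} × {ι, κ}, {h} × {ι, λ}, {h, i} × {ι}, {h} × {κ, λ}, {h, i} × {κ}, {h, i} × {λ}, {i} × {ι, κ}, {i} × {ι, λ}, {i} × {κ, λ}, {g} × {ι, κ, λ}, {g, h, i} × {ι}, {g, h, i} × {κ}, {g, h, i} × {λ}, {h} × {ι, κ, λ}, {i} × {ι, κ, λ}, {g, h} × {ι, κ}, {g, i} × {ι, κ}, {g, h} × {ι, λ}, {g, i} × {ι, λ}, {g, h} × {κ, λ}, {g, i} × {κ, λ}, {h, i} × {ι, κ}, {h, i} × {ι, λ}, {h, i} × {κ, λ}, {g, h} × {ι, κ, λ}, {g, i} × {ι, κ, λ}, {g, h, i} × {ι, κ}, {g, h, i} × {ι, λ}, {g, h, i} × {κ, λ}, {h, i} × {ι, κ, λ}, {g, h, i} × {ι, κ, λ}}; |τ_{X×Y}| = 512.

Enumerate products U × V with U ∈ τ_X, V ∈ τ_Y (deduplicated):
  ∅ × ∅ = {} (∅)
  {g} × {ι} = {(g,ι)}
  {g} × {κ} = {(g,κ)}
  {g} × {λ} = {(g,λ)}
  {h} × {ι} = {(h,ι)}
  {h} × {κ} = {(h,κ)}
  {h} × {λ} = {(h,λ)}
  {i} × {ι} = {(i,ι)}
  {i} × {κ} = {(i,κ)}
  {i} × {λ} = {(i,λ)}
  {g} × {ι, κ} = {(g,ι), (g,κ)}
  {g} × {ι, λ} = {(g,ι), (g,λ)}
  {g, h} × {ι} = {(g,ι), (h,ι)}
  {g, i} × {ι} = {(g,ι), (i,ι)}
  {g} × {κ, λ} = {(g,κ), (g,λ)}
  {g, h} × {κ} = {(g,κ), (h,κ)}
  {g, i} × {κ} = {(g,κ), (i,κ)}
  {g, h} × {λ} = {(g,λ), (h,λ)}
  {g, i} × {λ} = {(g,λ), (i,λ)}
  {h} × {ι, κ} = {(h,ι), (h,κ)}
  {h} × {ι, λ} = {(h,ι), (h,λ)}
  {h, i} × {ι} = {(h,ι), (i,ι)}
  {h} × {κ, λ} = {(h,κ), (h,λ)}
  {h, i} × {κ} = {(h,κ), (i,κ)}
  {h, i} × {λ} = {(h,λ), (i,λ)}
  {i} × {ι, κ} = {(i,ι), (i,κ)}
  {i} × {ι, λ} = {(i,ι), (i,λ)}
  {i} × {κ, λ} = {(i,κ), (i,λ)}
  {g} × {ι, κ, λ} = {(g,ι), (g,κ), (g,λ)}
  {g, h, i} × {ι} = {(g,ι), (h,ι), (i,ι)}
  {g, h, i} × {κ} = {(g,κ), (h,κ), (i,κ)}
  {g, h, i} × {λ} = {(g,λ), (h,λ), (i,λ)}
  {h} × {ι, κ, λ} = {(h,ι), (h,κ), (h,λ)}
  {i} × {ι, κ, λ} = {(i,ι), (i,κ), (i,λ)}
  {g, h} × {ι, κ} = {(g,ι), (g,κ), (h,ι), (h,κ)}
  {g, i} × {ι, κ} = {(g,ι), (g,κ), (i,ι), (i,κ)}
  {g, h} × {ι, λ} = {(g,ι), (g,λ), (h,ι), (h,λ)}
  {g, i} × {ι, λ} = {(g,ι), (g,λ), (i,ι), (i,λ)}
  {g, h} × {κ, λ} = {(g,κ), (g,λ), (h,κ), (h,λ)}
  {g, i} × {κ, λ} = {(g,κ), (g,λ), (i,κ), (i,λ)}
  {h, i} × {ι, κ} = {(h,ι), (h,κ), (i,ι), (i,κ)}
  {h, i} × {ι, λ} = {(h,ι), (h,λ), (i,ι), (i,λ)}
  {h, i} × {κ, λ} = {(h,κ), (h,λ), (i,κ), (i,λ)}
  {g, h} × {ι, κ, λ} = {(g,ι), (g,κ), (g,λ), (h,ι), (h,κ), (h,λ)}
  {g, i} × {ι, κ, λ} = {(g,ι), (g,κ), (g,λ), (i,ι), (i,κ), (i,λ)}
  {g, h, i} × {ι, κ} = {(g,ι), (g,κ), (h,ι), (h,κ), (i,ι), (i,κ)}
  {g, h, i} × {ι, λ} = {(g,ι), (g,λ), (h,ι), (h,λ), (i,ι), (i,λ)}
  {g, h, i} × {κ, λ} = {(g,κ), (g,λ), (h,κ), (h,λ), (i,κ), (i,λ)}
  {h, i} × {ι, κ, λ} = {(h,ι), (h,κ), (h,λ), (i,ι), (i,κ), (i,λ)}
  {g, h, i} × {ι, κ, λ} = {(g,ι), (g,κ), (g,λ), (h,ι), (h,κ), (h,λ), (i,ι), (i,κ), (i,λ)}
These 50 distinct sets form the basis B.
Close under arbitrary unions to get τ_{X×Y}; counting gives |τ_{X×Y}| = 512.
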